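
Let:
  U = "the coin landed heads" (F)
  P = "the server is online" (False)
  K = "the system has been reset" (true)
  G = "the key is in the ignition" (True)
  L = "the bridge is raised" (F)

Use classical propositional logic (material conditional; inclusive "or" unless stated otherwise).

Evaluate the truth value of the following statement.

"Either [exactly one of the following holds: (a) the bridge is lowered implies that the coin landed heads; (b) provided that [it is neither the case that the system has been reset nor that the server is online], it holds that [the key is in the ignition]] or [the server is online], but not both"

Formalization: ((not L -> U) xor ((K nor P) -> G)) xor P

not L = not False = True
not L -> U = True -> False = False
K nor P = True nor False = False
(K nor P) -> G = False -> True = True
(not L -> U) xor ((K nor P) -> G) = False xor True = True
((not L -> U) xor ((K nor P) -> G)) xor P = True xor False = True

true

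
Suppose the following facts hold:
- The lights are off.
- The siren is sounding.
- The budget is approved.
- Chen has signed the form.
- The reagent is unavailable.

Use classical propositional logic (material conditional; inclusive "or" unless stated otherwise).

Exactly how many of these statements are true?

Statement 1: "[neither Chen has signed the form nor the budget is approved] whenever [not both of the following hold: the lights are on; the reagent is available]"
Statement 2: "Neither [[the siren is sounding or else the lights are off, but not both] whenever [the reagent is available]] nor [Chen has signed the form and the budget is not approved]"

0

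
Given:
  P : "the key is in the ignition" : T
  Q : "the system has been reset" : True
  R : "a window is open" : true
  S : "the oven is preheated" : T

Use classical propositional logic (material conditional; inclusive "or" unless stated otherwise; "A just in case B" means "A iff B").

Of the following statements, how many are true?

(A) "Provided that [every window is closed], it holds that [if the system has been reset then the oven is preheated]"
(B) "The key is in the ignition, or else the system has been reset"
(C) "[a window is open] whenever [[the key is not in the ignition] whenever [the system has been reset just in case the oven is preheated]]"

3

(A): In symbols: not R -> (Q -> S)

not R = not True = False
Q -> S = True -> True = True
not R -> (Q -> S) = False -> True = True
So (A) is true.

(B): Formalization: P or Q

P or Q = True or True = True
So (B) is true.

(C): This is ((Q iff S) -> not P) -> R.

Q iff S = True iff True = True
not P = not True = False
(Q iff S) -> not P = True -> False = False
((Q iff S) -> not P) -> R = False -> True = True
So (C) is true.

3 of the 3 statements are true ((A), (B), (C)).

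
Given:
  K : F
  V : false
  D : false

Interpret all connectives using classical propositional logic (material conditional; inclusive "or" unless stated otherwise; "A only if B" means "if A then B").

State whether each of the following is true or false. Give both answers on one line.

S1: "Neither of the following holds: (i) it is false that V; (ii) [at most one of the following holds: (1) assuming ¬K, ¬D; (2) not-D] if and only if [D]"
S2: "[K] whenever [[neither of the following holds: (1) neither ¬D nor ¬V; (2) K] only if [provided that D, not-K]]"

S1: Formalization: ~V nor (((~K -> ~D) nand ~D) <-> D)

~V = ~F = T
~K = ~F = T
~D = ~F = T
~K -> ~D = T -> T = T
~D = ~F = T
(~K -> ~D) nand ~D = T nand T = F
((~K -> ~D) nand ~D) <-> D = F <-> F = T
~V nor (((~K -> ~D) nand ~D) <-> D) = T nor T = F
So S1 is false.

S2: This is (((~D nor ~V) nor K) -> (D -> ~K)) -> K.

~D = ~F = T
~V = ~F = T
~D nor ~V = T nor T = F
(~D nor ~V) nor K = F nor F = T
~K = ~F = T
D -> ~K = F -> T = T
((~D nor ~V) nor K) -> (D -> ~K) = T -> T = T
(((~D nor ~V) nor K) -> (D -> ~K)) -> K = T -> F = F
Hence S2 is false.

S1 F; S2 F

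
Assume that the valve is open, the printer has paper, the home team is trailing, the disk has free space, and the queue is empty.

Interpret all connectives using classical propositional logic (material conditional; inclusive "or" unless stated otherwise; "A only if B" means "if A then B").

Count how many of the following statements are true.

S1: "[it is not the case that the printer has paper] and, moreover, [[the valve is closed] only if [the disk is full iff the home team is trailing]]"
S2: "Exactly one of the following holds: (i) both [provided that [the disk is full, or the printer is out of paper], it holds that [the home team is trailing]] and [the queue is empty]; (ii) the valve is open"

Let N = "the printer has paper" (True), G = "the valve is open" (True), M = "the disk is full" (False), V = "the home team is leading" (False), U = "the queue is empty" (True).

S1: This is not N and (not G -> (M iff not V)).

not N = not True = False
not G = not True = False
not V = not False = True
M iff not V = False iff True = False
not G -> (M iff not V) = False -> False = True
not N and (not G -> (M iff not V)) = False and True = False
Thus S1 is false.

S2: This is (((M or not N) -> not V) and U) xor G.

not N = not True = False
M or not N = False or False = False
not V = not False = True
(M or not N) -> not V = False -> True = True
((M or not N) -> not V) and U = True and True = True
(((M or not N) -> not V) and U) xor G = True xor True = False
Thus S2 is false.

0 of the 2 statements are true (none).

0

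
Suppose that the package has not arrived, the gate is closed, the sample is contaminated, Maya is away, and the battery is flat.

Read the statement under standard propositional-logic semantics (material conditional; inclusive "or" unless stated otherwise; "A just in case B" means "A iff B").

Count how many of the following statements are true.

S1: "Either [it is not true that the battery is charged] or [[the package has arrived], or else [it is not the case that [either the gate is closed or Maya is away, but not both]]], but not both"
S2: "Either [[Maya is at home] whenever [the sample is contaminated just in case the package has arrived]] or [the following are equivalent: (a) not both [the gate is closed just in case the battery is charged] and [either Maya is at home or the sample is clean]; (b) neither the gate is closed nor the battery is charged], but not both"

Let U = "the battery is charged" (False), Q = "the package has arrived" (False), R = "the gate is open" (False), K = "Maya is at home" (False), D = "the sample is contaminated" (True).

S1: In symbols: not U xor (Q or not (not R xor not K))

not U = not False = True
not R = not False = True
not K = not False = True
not R xor not K = True xor True = False
not (not R xor not K) = not False = True
Q or not (not R xor not K) = False or True = True
not U xor (Q or not (not R xor not K)) = True xor True = False
So S1 is false.

S2: Formalization: ((D iff Q) -> K) xor (((not R iff U) nand (K or not D)) iff (not R nor U))

D iff Q = True iff False = False
(D iff Q) -> K = False -> False = True
not R = not False = True
not R iff U = True iff False = False
not D = not True = False
K or not D = False or False = False
(not R iff U) nand (K or not D) = False nand False = True
not R = not False = True
not R nor U = True nor False = False
((not R iff U) nand (K or not D)) iff (not R nor U) = True iff False = False
((D iff Q) -> K) xor (((not R iff U) nand (K or not D)) iff (not R nor U)) = True xor False = True
Thus S2 is true.

1 of the 2 statements is true.

1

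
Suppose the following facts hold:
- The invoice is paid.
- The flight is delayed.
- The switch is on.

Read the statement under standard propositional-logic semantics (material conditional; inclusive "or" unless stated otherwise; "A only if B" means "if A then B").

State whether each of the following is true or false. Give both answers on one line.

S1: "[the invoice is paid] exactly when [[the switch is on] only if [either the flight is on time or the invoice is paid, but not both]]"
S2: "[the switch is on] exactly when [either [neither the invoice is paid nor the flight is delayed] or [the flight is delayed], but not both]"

Let K = "the invoice is paid" (T), U = "the switch is on" (T), N = "the flight is delayed" (T).

S1: Formalization: K ↔ (U → (¬N ⊕ K))

¬N = ¬T = F
¬N ⊕ K = F ⊕ T = T
U → (¬N ⊕ K) = T → T = T
K ↔ (U → (¬N ⊕ K)) = T ↔ T = T
Hence S1 is true.

S2: Parsed as U ↔ ((K ↓ N) ⊕ N)

K ↓ N = T ↓ T = F
(K ↓ N) ⊕ N = F ⊕ T = T
U ↔ ((K ↓ N) ⊕ N) = T ↔ T = T
Hence S2 is true.

S1 T, S2 T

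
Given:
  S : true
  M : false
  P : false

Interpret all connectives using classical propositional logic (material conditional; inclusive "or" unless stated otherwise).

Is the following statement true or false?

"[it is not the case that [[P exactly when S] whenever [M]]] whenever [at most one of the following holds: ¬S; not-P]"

Formalization: (not S nand not P) -> not (M -> (P iff S))

not S = not True = False
not P = not False = True
not S nand not P = False nand True = True
P iff S = False iff True = False
M -> (P iff S) = False -> False = True
not (M -> (P iff S)) = not True = False
(not S nand not P) -> not (M -> (P iff S)) = True -> False = False

False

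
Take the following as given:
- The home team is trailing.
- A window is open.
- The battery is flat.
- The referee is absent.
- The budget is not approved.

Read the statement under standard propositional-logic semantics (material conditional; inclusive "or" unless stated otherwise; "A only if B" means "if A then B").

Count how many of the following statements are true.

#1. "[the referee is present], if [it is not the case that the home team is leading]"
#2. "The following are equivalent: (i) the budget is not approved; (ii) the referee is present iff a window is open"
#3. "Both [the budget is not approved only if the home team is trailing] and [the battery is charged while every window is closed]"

0

Let P = "the home team is leading" (False), S = "the referee is present" (False), U = "the budget is approved" (False), Q = "a window is open" (True), R = "the battery is charged" (False).

#1: Formalization: not P -> S

not P = not False = True
not P -> S = True -> False = False
Hence #1 is false.

#2: Parsed as not U iff (S iff Q)

not U = not False = True
S iff Q = False iff True = False
not U iff (S iff Q) = True iff False = False
Thus #2 is false.

#3: This is (not U -> not P) and (R and not Q).

not U = not False = True
not P = not False = True
not U -> not P = True -> True = True
not Q = not True = False
R and not Q = False and False = False
(not U -> not P) and (R and not Q) = True and False = False
Thus #3 is false.

Count: 0.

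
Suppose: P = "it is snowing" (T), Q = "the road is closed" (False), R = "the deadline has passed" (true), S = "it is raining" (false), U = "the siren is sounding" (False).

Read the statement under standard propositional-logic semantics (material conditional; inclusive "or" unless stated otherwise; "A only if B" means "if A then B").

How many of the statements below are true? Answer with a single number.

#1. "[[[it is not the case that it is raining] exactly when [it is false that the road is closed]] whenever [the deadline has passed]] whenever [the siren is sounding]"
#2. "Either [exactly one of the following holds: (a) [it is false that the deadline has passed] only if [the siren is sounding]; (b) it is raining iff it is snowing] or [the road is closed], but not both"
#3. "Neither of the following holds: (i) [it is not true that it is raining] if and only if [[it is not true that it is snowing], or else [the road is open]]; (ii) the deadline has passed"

#1: Parsed as U → (R → (¬S ↔ ¬Q))

¬S = ¬F = T
¬Q = ¬F = T
¬S ↔ ¬Q = T ↔ T = T
R → (¬S ↔ ¬Q) = T → T = T
U → (R → (¬S ↔ ¬Q)) = F → T = T
So #1 is true.

#2: Formalization: ((¬R → U) ⊕ (S ↔ P)) ⊕ Q

¬R = ¬T = F
¬R → U = F → F = T
S ↔ P = F ↔ T = F
(¬R → U) ⊕ (S ↔ P) = T ⊕ F = T
((¬R → U) ⊕ (S ↔ P)) ⊕ Q = T ⊕ F = T
So #2 is true.

#3: Formalization: (¬S ↔ (¬P ∨ ¬Q)) ↓ R

¬S = ¬F = T
¬P = ¬T = F
¬Q = ¬F = T
¬P ∨ ¬Q = F ∨ T = T
¬S ↔ (¬P ∨ ¬Q) = T ↔ T = T
(¬S ↔ (¬P ∨ ¬Q)) ↓ R = T ↓ T = F
Thus #3 is false.

True statements: 2.

2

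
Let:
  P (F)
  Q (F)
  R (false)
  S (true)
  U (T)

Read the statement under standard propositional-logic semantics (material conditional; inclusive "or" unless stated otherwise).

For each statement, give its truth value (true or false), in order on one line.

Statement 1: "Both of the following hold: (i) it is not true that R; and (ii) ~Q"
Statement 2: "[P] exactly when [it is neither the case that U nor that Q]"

Statement 1 T / Statement 2 T

Statement 1: This is ~R & ~Q.

~R = ~F = T
~Q = ~F = T
~R & ~Q = T & T = T
Thus Statement 1 is true.

Statement 2: This is P <-> (U nor Q).

U nor Q = T nor F = F
P <-> (U nor Q) = F <-> F = T
Thus Statement 2 is true.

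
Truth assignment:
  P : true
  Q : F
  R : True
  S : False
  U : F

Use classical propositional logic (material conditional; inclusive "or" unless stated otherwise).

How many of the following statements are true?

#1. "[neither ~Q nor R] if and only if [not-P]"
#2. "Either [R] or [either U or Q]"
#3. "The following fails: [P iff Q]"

3

#1: In symbols: (¬Q ↓ R) ↔ ¬P

¬Q = ¬F = T
¬Q ↓ R = T ↓ T = F
¬P = ¬T = F
(¬Q ↓ R) ↔ ¬P = F ↔ F = T
Thus #1 is true.

#2: Parsed as R ∨ (U ∨ Q)

U ∨ Q = F ∨ F = F
R ∨ (U ∨ Q) = T ∨ F = T
Thus #2 is true.

#3: Formalization: ¬(P ↔ Q)

P ↔ Q = T ↔ F = F
¬(P ↔ Q) = ¬F = T
Hence #3 is true.

True statements: 3.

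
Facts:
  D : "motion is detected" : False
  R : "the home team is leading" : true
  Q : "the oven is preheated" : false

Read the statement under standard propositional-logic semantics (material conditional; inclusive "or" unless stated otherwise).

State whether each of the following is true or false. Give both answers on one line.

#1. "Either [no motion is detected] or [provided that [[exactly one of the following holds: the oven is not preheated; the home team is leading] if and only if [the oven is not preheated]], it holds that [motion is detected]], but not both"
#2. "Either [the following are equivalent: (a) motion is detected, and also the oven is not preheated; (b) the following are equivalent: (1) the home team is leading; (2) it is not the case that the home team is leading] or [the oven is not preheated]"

#1 F; #2 T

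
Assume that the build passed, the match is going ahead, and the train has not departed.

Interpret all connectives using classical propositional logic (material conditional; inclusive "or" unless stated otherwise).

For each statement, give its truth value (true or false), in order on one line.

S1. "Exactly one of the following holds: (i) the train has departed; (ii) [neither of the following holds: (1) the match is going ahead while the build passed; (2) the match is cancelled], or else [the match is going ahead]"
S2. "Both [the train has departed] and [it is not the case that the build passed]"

S1 True; S2 False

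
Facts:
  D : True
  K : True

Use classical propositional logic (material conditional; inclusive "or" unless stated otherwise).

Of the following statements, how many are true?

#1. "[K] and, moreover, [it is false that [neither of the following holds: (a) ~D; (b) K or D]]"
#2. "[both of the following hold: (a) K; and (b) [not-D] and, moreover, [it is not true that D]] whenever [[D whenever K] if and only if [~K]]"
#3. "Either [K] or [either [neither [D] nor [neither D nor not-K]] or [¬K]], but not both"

3

#1: This is K ∧ ¬(¬D ↓ (K ∨ D)).

¬D = ¬T = F
K ∨ D = T ∨ T = T
¬D ↓ (K ∨ D) = F ↓ T = F
¬(¬D ↓ (K ∨ D)) = ¬F = T
K ∧ ¬(¬D ↓ (K ∨ D)) = T ∧ T = T
So #1 is true.

#2: This is ((K → D) ↔ ¬K) → (K ∧ (¬D ∧ ¬D)).

K → D = T → T = T
¬K = ¬T = F
(K → D) ↔ ¬K = T ↔ F = F
¬D = ¬T = F
¬D = ¬T = F
¬D ∧ ¬D = F ∧ F = F
K ∧ (¬D ∧ ¬D) = T ∧ F = F
((K → D) ↔ ¬K) → (K ∧ (¬D ∧ ¬D)) = F → F = T
Thus #2 is true.

#3: This is K ⊕ ((D ↓ (D ↓ ¬K)) ∨ ¬K).

¬K = ¬T = F
D ↓ ¬K = T ↓ F = F
D ↓ (D ↓ ¬K) = T ↓ F = F
¬K = ¬T = F
(D ↓ (D ↓ ¬K)) ∨ ¬K = F ∨ F = F
K ⊕ ((D ↓ (D ↓ ¬K)) ∨ ¬K) = T ⊕ F = T
Hence #3 is true.

Count: 3.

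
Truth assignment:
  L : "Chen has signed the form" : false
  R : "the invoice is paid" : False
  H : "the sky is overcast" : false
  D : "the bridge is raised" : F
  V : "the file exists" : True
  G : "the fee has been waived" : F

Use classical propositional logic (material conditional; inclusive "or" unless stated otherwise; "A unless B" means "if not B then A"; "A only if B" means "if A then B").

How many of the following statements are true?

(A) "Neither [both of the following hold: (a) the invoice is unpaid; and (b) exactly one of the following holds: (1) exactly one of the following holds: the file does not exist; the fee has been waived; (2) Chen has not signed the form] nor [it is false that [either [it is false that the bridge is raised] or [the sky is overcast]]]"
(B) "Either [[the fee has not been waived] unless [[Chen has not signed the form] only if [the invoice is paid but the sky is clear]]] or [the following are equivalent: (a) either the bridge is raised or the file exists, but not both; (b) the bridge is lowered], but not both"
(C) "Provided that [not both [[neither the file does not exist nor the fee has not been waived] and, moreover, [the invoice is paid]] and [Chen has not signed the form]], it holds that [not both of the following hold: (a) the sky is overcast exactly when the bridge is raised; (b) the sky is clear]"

(A): This is (not R and ((not V xor G) xor not L)) nor not (not D or H).

not R = not False = True
not V = not True = False
not V xor G = False xor False = False
not L = not False = True
(not V xor G) xor not L = False xor True = True
not R and ((not V xor G) xor not L) = True and True = True
not D = not False = True
not D or H = True or False = True
not (not D or H) = not True = False
(not R and ((not V xor G) xor not L)) nor not (not D or H) = True nor False = False
Thus (A) is false.

(B): Parsed as (not G or (not L -> (R and not H))) xor ((D xor V) iff not D)

not G = not False = True
not L = not False = True
not H = not False = True
R and not H = False and True = False
not L -> (R and not H) = True -> False = False
not G or (not L -> (R and not H)) = True or False = True
D xor V = False xor True = True
not D = not False = True
(D xor V) iff not D = True iff True = True
(not G or (not L -> (R and not H))) xor ((D xor V) iff not D) = True xor True = False
Thus (B) is false.

(C): Formalization: (((not V nor not G) and R) nand not L) -> ((H iff D) nand not H)

not V = not True = False
not G = not False = True
not V nor not G = False nor True = False
(not V nor not G) and R = False and False = False
not L = not False = True
((not V nor not G) and R) nand not L = False nand True = True
H iff D = False iff False = True
not H = not False = True
(H iff D) nand not H = True nand True = False
(((not V nor not G) and R) nand not L) -> ((H iff D) nand not H) = True -> False = False
So (C) is false.

Count: 0.

0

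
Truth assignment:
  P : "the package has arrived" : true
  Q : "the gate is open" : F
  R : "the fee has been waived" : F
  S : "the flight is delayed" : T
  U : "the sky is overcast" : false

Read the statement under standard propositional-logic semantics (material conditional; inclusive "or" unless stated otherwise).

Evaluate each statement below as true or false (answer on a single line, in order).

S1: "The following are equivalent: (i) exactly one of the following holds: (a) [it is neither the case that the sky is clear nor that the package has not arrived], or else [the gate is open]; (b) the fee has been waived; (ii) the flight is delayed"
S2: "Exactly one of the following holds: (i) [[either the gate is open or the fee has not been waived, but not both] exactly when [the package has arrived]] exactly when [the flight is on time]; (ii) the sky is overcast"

S1 F, S2 F

S1: This is (((¬U ↓ ¬P) ∨ Q) ⊕ R) ↔ S.

¬U = ¬F = T
¬P = ¬T = F
¬U ↓ ¬P = T ↓ F = F
(¬U ↓ ¬P) ∨ Q = F ∨ F = F
((¬U ↓ ¬P) ∨ Q) ⊕ R = F ⊕ F = F
(((¬U ↓ ¬P) ∨ Q) ⊕ R) ↔ S = F ↔ T = F
Thus S1 is false.

S2: Parsed as (((Q ⊕ ¬R) ↔ P) ↔ ¬S) ⊕ U

¬R = ¬F = T
Q ⊕ ¬R = F ⊕ T = T
(Q ⊕ ¬R) ↔ P = T ↔ T = T
¬S = ¬T = F
((Q ⊕ ¬R) ↔ P) ↔ ¬S = T ↔ F = F
(((Q ⊕ ¬R) ↔ P) ↔ ¬S) ⊕ U = F ⊕ F = F
Thus S2 is false.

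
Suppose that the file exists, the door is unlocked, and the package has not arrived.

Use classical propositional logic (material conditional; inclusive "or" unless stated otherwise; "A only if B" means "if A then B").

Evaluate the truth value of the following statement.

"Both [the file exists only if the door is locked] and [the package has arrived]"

The statement is false.

Let S = "the file exists" (T), D = "the door is locked" (F), N = "the package has arrived" (F).
This is (S → D) ∧ N.

S → D = T → F = F
(S → D) ∧ N = F ∧ F = F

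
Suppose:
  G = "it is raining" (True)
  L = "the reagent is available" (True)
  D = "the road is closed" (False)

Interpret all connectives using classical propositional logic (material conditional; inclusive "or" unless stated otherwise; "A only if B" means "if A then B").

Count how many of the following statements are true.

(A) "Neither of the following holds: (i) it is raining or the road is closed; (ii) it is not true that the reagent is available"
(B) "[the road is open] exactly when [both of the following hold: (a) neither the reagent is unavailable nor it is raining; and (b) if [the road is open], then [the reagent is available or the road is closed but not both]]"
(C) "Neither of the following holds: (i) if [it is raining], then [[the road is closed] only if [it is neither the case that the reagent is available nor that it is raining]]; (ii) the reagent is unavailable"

0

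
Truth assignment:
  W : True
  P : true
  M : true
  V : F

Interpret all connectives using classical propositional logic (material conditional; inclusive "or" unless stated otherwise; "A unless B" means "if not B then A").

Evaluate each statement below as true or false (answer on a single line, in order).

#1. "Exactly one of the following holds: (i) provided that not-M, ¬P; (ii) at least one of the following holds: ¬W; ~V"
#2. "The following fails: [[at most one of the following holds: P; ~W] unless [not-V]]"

#1 False / #2 False

#1: Formalization: (not M -> not P) xor (not W or not V)

not M = not True = False
not P = not True = False
not M -> not P = False -> False = True
not W = not True = False
not V = not False = True
not W or not V = False or True = True
(not M -> not P) xor (not W or not V) = True xor True = False
So #1 is false.

#2: Formalization: not ((P nand not W) or not V)

not W = not True = False
P nand not W = True nand False = True
not V = not False = True
(P nand not W) or not V = True or True = True
not ((P nand not W) or not V) = not True = False
Hence #2 is false.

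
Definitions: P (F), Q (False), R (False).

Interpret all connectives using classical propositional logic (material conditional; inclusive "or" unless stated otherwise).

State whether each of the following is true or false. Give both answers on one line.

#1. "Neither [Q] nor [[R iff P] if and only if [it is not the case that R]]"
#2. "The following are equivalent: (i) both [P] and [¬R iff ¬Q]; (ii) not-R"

#1 F; #2 F

#1: In symbols: Q nor ((R iff P) iff not R)

R iff P = False iff False = True
not R = not False = True
(R iff P) iff not R = True iff True = True
Q nor ((R iff P) iff not R) = False nor True = False
Hence #1 is false.

#2: This is (P and (not R iff not Q)) iff not R.

not R = not False = True
not Q = not False = True
not R iff not Q = True iff True = True
P and (not R iff not Q) = False and True = False
not R = not False = True
(P and (not R iff not Q)) iff not R = False iff True = False
Hence #2 is false.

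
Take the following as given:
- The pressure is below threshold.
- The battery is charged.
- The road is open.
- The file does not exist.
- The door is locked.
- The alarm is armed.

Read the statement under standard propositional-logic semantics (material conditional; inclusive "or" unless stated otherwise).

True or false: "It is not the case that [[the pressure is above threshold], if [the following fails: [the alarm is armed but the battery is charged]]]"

The statement is false.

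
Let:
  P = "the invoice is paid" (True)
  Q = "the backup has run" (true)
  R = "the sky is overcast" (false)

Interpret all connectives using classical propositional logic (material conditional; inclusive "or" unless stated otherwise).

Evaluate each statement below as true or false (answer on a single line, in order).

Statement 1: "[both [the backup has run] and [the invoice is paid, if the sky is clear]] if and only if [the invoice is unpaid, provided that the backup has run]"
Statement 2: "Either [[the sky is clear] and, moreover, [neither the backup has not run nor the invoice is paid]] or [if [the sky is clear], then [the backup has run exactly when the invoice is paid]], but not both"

Statement 1 False, Statement 2 True

Statement 1: This is (Q and (not R -> P)) iff (Q -> not P).

not R = not False = True
not R -> P = True -> True = True
Q and (not R -> P) = True and True = True
not P = not True = False
Q -> not P = True -> False = False
(Q and (not R -> P)) iff (Q -> not P) = True iff False = False
Thus Statement 1 is false.

Statement 2: Formalization: (not R and (not Q nor P)) xor (not R -> (Q iff P))

not R = not False = True
not Q = not True = False
not Q nor P = False nor True = False
not R and (not Q nor P) = True and False = False
not R = not False = True
Q iff P = True iff True = True
not R -> (Q iff P) = True -> True = True
(not R and (not Q nor P)) xor (not R -> (Q iff P)) = False xor True = True
Hence Statement 2 is true.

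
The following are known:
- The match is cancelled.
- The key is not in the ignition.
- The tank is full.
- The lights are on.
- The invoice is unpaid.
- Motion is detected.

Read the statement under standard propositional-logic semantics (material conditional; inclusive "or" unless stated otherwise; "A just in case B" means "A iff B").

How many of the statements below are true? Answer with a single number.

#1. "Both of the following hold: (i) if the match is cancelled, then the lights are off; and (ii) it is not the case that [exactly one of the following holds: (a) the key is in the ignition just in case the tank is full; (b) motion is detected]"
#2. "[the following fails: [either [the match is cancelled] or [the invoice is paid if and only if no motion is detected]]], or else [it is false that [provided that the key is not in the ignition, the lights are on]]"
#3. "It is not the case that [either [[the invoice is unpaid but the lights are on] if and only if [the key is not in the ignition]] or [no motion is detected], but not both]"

0

Let P = "the match is cancelled" (T), S = "the lights are on" (T), Q = "the key is in the ignition" (F), R = "the tank is full" (T), V = "motion is detected" (T), U = "the invoice is paid" (F).

#1: Parsed as (P -> ~S) & ~((Q <-> R) xor V)

~S = ~T = F
P -> ~S = T -> F = F
Q <-> R = F <-> T = F
(Q <-> R) xor V = F xor T = T
~((Q <-> R) xor V) = ~T = F
(P -> ~S) & ~((Q <-> R) xor V) = F & F = F
Thus #1 is false.

#2: Formalization: ~(P | (U <-> ~V)) | ~(~Q -> S)

~V = ~T = F
U <-> ~V = F <-> F = T
P | (U <-> ~V) = T | T = T
~(P | (U <-> ~V)) = ~T = F
~Q = ~F = T
~Q -> S = T -> T = T
~(~Q -> S) = ~T = F
~(P | (U <-> ~V)) | ~(~Q -> S) = F | F = F
Hence #2 is false.

#3: Parsed as ~(((~U & S) <-> ~Q) xor ~V)

~U = ~F = T
~U & S = T & T = T
~Q = ~F = T
(~U & S) <-> ~Q = T <-> T = T
~V = ~T = F
((~U & S) <-> ~Q) xor ~V = T xor F = T
~(((~U & S) <-> ~Q) xor ~V) = ~T = F
Thus #3 is false.

Count: 0.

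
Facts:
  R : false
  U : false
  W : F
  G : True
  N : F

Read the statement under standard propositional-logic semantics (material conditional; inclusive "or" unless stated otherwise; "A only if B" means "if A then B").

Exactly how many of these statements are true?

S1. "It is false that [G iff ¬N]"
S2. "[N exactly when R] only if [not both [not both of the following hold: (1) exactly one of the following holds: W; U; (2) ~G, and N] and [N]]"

1

S1: In symbols: ¬(G ↔ ¬N)

¬N = ¬F = T
G ↔ ¬N = T ↔ T = T
¬(G ↔ ¬N) = ¬T = F
Thus S1 is false.

S2: In symbols: (N ↔ R) → (((W ⊕ U) ↑ (¬G ∧ N)) ↑ N)

N ↔ R = F ↔ F = T
W ⊕ U = F ⊕ F = F
¬G = ¬T = F
¬G ∧ N = F ∧ F = F
(W ⊕ U) ↑ (¬G ∧ N) = F ↑ F = T
((W ⊕ U) ↑ (¬G ∧ N)) ↑ N = T ↑ F = T
(N ↔ R) → (((W ⊕ U) ↑ (¬G ∧ N)) ↑ N) = T → T = T
So S2 is true.

1 of the 2 statements is true (S2).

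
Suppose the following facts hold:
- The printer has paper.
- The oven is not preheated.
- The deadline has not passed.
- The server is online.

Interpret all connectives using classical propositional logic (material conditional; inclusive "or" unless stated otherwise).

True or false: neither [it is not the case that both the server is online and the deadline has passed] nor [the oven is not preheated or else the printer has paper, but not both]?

Let G = "the server is online" (T), L = "the deadline has passed" (F), K = "the oven is preheated" (F), W = "the printer has paper" (T).
Parsed as (G nand L) nor (~K xor W)

G nand L = T nand F = T
~K = ~F = T
~K xor W = T xor T = F
(G nand L) nor (~K xor W) = T nor F = F

False.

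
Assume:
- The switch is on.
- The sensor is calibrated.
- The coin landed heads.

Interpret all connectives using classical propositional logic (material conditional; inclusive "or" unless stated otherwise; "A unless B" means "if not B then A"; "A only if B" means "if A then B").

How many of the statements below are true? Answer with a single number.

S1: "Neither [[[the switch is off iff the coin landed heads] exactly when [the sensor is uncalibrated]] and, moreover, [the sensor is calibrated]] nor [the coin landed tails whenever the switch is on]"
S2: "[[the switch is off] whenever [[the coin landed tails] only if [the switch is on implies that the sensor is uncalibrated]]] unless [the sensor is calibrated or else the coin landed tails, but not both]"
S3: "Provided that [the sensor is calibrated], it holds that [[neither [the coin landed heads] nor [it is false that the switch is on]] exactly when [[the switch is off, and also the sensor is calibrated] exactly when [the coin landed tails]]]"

1

Let W = "the switch is on" (T), G = "the coin landed heads" (T), Q = "the sensor is calibrated" (T).

S1: In symbols: (((¬W ↔ G) ↔ ¬Q) ∧ Q) ↓ (W → ¬G)

¬W = ¬T = F
¬W ↔ G = F ↔ T = F
¬Q = ¬T = F
(¬W ↔ G) ↔ ¬Q = F ↔ F = T
((¬W ↔ G) ↔ ¬Q) ∧ Q = T ∧ T = T
¬G = ¬T = F
W → ¬G = T → F = F
(((¬W ↔ G) ↔ ¬Q) ∧ Q) ↓ (W → ¬G) = T ↓ F = F
So S1 is false.

S2: In symbols: ((¬G → (W → ¬Q)) → ¬W) ∨ (Q ⊕ ¬G)

¬G = ¬T = F
¬Q = ¬T = F
W → ¬Q = T → F = F
¬G → (W → ¬Q) = F → F = T
¬W = ¬T = F
(¬G → (W → ¬Q)) → ¬W = T → F = F
¬G = ¬T = F
Q ⊕ ¬G = T ⊕ F = T
((¬G → (W → ¬Q)) → ¬W) ∨ (Q ⊕ ¬G) = F ∨ T = T
Thus S2 is true.

S3: Parsed as Q → ((G ↓ ¬W) ↔ ((¬W ∧ Q) ↔ ¬G))

¬W = ¬T = F
G ↓ ¬W = T ↓ F = F
¬W = ¬T = F
¬W ∧ Q = F ∧ T = F
¬G = ¬T = F
(¬W ∧ Q) ↔ ¬G = F ↔ F = T
(G ↓ ¬W) ↔ ((¬W ∧ Q) ↔ ¬G) = F ↔ T = F
Q → ((G ↓ ¬W) ↔ ((¬W ∧ Q) ↔ ¬G)) = T → F = F
Hence S3 is false.

1 of the 3 statements is true.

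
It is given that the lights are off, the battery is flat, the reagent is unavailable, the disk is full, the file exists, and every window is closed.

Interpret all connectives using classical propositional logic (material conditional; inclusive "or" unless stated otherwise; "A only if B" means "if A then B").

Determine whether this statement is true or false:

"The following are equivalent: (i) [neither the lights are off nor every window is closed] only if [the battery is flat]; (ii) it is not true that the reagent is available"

The statement is true.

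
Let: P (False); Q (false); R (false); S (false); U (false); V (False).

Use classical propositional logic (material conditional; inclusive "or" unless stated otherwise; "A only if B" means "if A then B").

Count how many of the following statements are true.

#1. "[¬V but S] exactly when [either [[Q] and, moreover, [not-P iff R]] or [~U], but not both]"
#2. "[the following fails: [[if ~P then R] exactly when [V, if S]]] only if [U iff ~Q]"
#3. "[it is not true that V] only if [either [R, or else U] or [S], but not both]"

0

#1: This is (~V & S) <-> ((Q & (~P <-> R)) xor ~U).

~V = ~F = T
~V & S = T & F = F
~P = ~F = T
~P <-> R = T <-> F = F
Q & (~P <-> R) = F & F = F
~U = ~F = T
(Q & (~P <-> R)) xor ~U = F xor T = T
(~V & S) <-> ((Q & (~P <-> R)) xor ~U) = F <-> T = F
Thus #1 is false.

#2: Parsed as ~((~P -> R) <-> (S -> V)) -> (U <-> ~Q)

~P = ~F = T
~P -> R = T -> F = F
S -> V = F -> F = T
(~P -> R) <-> (S -> V) = F <-> T = F
~((~P -> R) <-> (S -> V)) = ~F = T
~Q = ~F = T
U <-> ~Q = F <-> T = F
~((~P -> R) <-> (S -> V)) -> (U <-> ~Q) = T -> F = F
Thus #2 is false.

#3: In symbols: ~V -> ((R | U) xor S)

~V = ~F = T
R | U = F | F = F
(R | U) xor S = F xor F = F
~V -> ((R | U) xor S) = T -> F = F
Thus #3 is false.

Count: 0.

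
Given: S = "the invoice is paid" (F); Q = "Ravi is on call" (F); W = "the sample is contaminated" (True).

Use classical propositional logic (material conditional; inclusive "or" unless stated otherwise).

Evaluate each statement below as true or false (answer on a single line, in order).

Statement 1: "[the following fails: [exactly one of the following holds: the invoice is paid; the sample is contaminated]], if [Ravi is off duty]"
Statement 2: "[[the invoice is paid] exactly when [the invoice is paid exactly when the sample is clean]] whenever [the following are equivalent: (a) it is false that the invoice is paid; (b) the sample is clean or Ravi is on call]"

Statement 1 F; Statement 2 T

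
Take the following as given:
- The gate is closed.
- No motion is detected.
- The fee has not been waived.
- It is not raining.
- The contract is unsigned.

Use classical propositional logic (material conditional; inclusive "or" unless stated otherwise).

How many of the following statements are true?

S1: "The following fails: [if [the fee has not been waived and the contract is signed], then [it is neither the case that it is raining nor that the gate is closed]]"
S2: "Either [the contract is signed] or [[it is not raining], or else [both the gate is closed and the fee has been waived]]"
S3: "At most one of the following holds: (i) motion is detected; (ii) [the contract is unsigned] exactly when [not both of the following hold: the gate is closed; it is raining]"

2

Let R = "the fee has been waived" (F), M = "the contract is signed" (F), N = "it is raining" (F), W = "the gate is open" (F), Q = "motion is detected" (F).

S1: In symbols: ¬((¬R ∧ M) → (N ↓ ¬W))

¬R = ¬F = T
¬R ∧ M = T ∧ F = F
¬W = ¬F = T
N ↓ ¬W = F ↓ T = F
(¬R ∧ M) → (N ↓ ¬W) = F → F = T
¬((¬R ∧ M) → (N ↓ ¬W)) = ¬T = F
So S1 is false.

S2: In symbols: M ∨ (¬N ∨ (¬W ∧ R))

¬N = ¬F = T
¬W = ¬F = T
¬W ∧ R = T ∧ F = F
¬N ∨ (¬W ∧ R) = T ∨ F = T
M ∨ (¬N ∨ (¬W ∧ R)) = F ∨ T = T
Thus S2 is true.

S3: Parsed as Q ↑ (¬M ↔ (¬W ↑ N))

¬M = ¬F = T
¬W = ¬F = T
¬W ↑ N = T ↑ F = T
¬M ↔ (¬W ↑ N) = T ↔ T = T
Q ↑ (¬M ↔ (¬W ↑ N)) = F ↑ T = T
Thus S3 is true.

True statements: 2.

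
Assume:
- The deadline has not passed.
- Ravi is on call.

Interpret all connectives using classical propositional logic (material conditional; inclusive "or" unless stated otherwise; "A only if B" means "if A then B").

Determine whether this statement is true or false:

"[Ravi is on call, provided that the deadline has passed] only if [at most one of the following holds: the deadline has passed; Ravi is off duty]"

True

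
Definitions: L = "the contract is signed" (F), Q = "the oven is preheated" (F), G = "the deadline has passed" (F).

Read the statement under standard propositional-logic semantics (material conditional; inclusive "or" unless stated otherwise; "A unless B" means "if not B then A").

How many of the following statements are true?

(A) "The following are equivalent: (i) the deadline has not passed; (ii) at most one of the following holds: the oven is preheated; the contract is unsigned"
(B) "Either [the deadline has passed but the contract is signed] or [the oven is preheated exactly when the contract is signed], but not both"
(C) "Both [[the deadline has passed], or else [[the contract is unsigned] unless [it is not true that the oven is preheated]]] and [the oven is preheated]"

2

(A): Parsed as not G iff (Q nand not L)

not G = not False = True
not L = not False = True
Q nand not L = False nand True = True
not G iff (Q nand not L) = True iff True = True
So (A) is true.

(B): In symbols: (G and L) xor (Q iff L)

G and L = False and False = False
Q iff L = False iff False = True
(G and L) xor (Q iff L) = False xor True = True
Hence (B) is true.

(C): This is (G or (not L or not Q)) and Q.

not L = not False = True
not Q = not False = True
not L or not Q = True or True = True
G or (not L or not Q) = False or True = True
(G or (not L or not Q)) and Q = True and False = False
Hence (C) is false.

True statements: 2 ((A), (B)).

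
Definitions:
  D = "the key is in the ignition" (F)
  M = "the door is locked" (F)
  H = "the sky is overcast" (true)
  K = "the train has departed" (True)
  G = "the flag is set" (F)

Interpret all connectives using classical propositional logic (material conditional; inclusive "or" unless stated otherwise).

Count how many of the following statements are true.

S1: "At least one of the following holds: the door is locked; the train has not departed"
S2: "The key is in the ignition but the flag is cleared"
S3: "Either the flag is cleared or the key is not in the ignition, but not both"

S1: Formalization: M or not K

not K = not True = False
M or not K = False or False = False
Hence S1 is false.

S2: Formalization: D and not G

not G = not False = True
D and not G = False and True = False
Thus S2 is false.

S3: In symbols: not G xor not D

not G = not False = True
not D = not False = True
not G xor not D = True xor True = False
Hence S3 is false.

Count: 0.

0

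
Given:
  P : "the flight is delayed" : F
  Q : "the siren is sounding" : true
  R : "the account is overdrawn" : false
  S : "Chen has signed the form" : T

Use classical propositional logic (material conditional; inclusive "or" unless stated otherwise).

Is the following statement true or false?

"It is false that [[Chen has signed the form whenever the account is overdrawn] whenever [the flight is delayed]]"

Formalization: not (P -> (R -> S))

R -> S = False -> True = True
P -> (R -> S) = False -> True = True
not (P -> (R -> S)) = not True = False

False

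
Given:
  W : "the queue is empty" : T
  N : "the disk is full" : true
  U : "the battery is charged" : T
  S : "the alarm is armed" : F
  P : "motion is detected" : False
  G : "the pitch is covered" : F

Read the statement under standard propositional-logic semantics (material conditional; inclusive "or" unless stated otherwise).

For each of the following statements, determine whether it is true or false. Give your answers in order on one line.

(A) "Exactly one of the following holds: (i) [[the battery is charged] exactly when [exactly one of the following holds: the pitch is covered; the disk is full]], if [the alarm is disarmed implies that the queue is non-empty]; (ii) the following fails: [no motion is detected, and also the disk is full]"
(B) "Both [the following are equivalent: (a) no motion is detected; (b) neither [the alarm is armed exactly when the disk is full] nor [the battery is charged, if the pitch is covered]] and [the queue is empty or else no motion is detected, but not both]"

(A) true, (B) false

(A): In symbols: ((~S -> ~W) -> (U <-> (G xor N))) xor ~(~P & N)

~S = ~F = T
~W = ~T = F
~S -> ~W = T -> F = F
G xor N = F xor T = T
U <-> (G xor N) = T <-> T = T
(~S -> ~W) -> (U <-> (G xor N)) = F -> T = T
~P = ~F = T
~P & N = T & T = T
~(~P & N) = ~T = F
((~S -> ~W) -> (U <-> (G xor N))) xor ~(~P & N) = T xor F = T
So (A) is true.

(B): In symbols: (~P <-> ((S <-> N) nor (G -> U))) & (W xor ~P)

~P = ~F = T
S <-> N = F <-> T = F
G -> U = F -> T = T
(S <-> N) nor (G -> U) = F nor T = F
~P <-> ((S <-> N) nor (G -> U)) = T <-> F = F
~P = ~F = T
W xor ~P = T xor T = F
(~P <-> ((S <-> N) nor (G -> U))) & (W xor ~P) = F & F = F
Hence (B) is false.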